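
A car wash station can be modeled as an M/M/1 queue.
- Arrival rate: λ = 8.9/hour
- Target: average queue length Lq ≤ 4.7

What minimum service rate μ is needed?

For M/M/1: Lq = λ²/(μ(μ-λ))
Need Lq ≤ 4.7, i.e. μ(μ-λ) ≥ λ²/4.7
μ² - 8.9μ - 79.21/4.7 ≥ 0  →  μ² - 8.9μ - 16.8532 ≥ 0
Quadratic formula (positive root): μ = [λ + √(λ² + 4×16.8532)]/2
Discriminant: 79.21 + 4×16.8532 = 146.6228, √146.6228 = 12.1088
μ ≥ (8.9 + 12.1088)/2 = 10.5044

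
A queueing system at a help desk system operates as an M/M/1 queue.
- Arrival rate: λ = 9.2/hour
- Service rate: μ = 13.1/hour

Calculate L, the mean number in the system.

ρ = λ/μ = 9.2/13.1 = 0.7023
For M/M/1: L = λ/(μ-λ)
L = 9.2/(13.1-9.2) = 9.2/3.90
L = 2.3590 tickets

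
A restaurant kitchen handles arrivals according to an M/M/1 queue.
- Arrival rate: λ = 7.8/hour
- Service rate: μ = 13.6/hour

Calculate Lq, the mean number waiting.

ρ = λ/μ = 7.8/13.6 = 0.5735
For M/M/1: Lq = λ²/(μ(μ-λ))
Lq = 60.84/(13.6 × 5.80)
Lq = 0.7713 orders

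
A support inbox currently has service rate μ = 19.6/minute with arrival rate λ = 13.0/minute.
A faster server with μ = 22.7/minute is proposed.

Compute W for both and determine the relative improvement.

System 1: ρ₁ = 13.0/19.6 = 0.6633, W₁ = 1/(19.6-13.0) = 0.15152
System 2: ρ₂ = 13.0/22.7 = 0.5727, W₂ = 1/(22.7-13.0) = 0.10309
Improvement: (W₁-W₂)/W₁ = (0.15152-0.10309)/0.15152 = 31.96%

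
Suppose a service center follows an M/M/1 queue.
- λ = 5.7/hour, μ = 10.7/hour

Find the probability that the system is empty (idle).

ρ = λ/μ = 5.7/10.7 = 0.5327
P(0) = 1 - ρ = 1 - 0.5327 = 0.4673
The server is idle 46.73% of the time.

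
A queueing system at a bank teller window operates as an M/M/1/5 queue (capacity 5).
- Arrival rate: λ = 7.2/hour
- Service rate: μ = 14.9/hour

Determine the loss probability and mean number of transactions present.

ρ = λ/μ = 7.2/14.9 = 0.48322
P₀ = (1-ρ)/(1-ρ^(K+1)) = (1-0.48322)/(1-0.48322^6) = 0.5168/0.9873 = 0.5234
P_K = P₀×ρ^K = 0.5234 × 0.48322^5 = 0.5234 × 0.02635 = 0.01379
Blocking probability P_5 = 0.01379 (1.38%)
L = ρ[1 - (K+1)ρ^K + Kρ^(K+1)] / [(1-ρ)(1-ρ^(K+1))]
L = 0.48322 × (1 - 6×0.02635 + 5×0.01273) / ((1 - 0.48322) × (1 - 0.01273)) = 0.8577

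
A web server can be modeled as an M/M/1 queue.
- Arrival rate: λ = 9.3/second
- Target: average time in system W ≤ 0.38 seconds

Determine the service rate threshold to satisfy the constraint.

For M/M/1: W = 1/(μ-λ)
Need W ≤ 0.38, so 1/(μ-λ) ≤ 0.38
μ - λ ≥ 1/0.38 = 2.6316
μ ≥ 9.3 + 2.6316 = 11.9316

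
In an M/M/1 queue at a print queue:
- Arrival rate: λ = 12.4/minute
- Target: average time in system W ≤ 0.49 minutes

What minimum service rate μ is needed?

For M/M/1: W = 1/(μ-λ)
Need W ≤ 0.49, so 1/(μ-λ) ≤ 0.49
μ - λ ≥ 1/0.49 = 2.0408
μ ≥ 12.4 + 2.0408 = 14.4408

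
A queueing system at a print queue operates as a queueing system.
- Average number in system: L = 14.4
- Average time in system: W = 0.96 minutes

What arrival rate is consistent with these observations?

Little's Law: L = λW, so λ = L/W
λ = 14.4/0.96 = 15.0000 jobs/minute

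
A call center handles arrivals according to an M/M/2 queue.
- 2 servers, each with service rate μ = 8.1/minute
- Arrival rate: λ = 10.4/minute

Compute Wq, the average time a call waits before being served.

Traffic intensity: ρ = λ/(cμ) = 10.4/(2×8.1) = 0.6420
Since ρ = 0.6420 < 1, system is stable.
Offered load a = λ/μ = cρ = 10.4/8.1 = 1.2840
P₀ = [ Σₙ₌₀^1 aⁿ/n! + a^2/(2!(1-ρ)) ]⁻¹
Σ = a^0/0! + a^1/1! = 1.0000 + 1.2840 = 2.2840
a^2/(2!(1-ρ)) = 1.64853/(2 × 0.358025) = 2.3023
P₀ = 1/(2.2840 + 2.3023) = 0.2180
Lq = P₀·a^2·ρ / (2!(1-ρ)²) = 0.218045 × 1.64853 × 0.641975 / (2 × 0.128182) = 0.9001
Wq = Lq/λ = 0.9001/10.4 = 0.08655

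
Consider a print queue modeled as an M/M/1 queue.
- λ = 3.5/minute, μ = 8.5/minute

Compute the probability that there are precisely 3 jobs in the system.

ρ = λ/μ = 3.5/8.5 = 0.41176
P(n) = (1-ρ)ρⁿ
P(3) = (1-0.41176) × 0.41176^3
P(3) = 0.58824 × 0.069812
P(3) = 0.04107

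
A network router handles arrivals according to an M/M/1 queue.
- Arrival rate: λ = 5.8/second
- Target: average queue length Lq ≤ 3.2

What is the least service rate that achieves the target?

For M/M/1: Lq = λ²/(μ(μ-λ))
Need Lq ≤ 3.2, i.e. μ(μ-λ) ≥ λ²/3.2
μ² - 5.8μ - 33.64/3.2 ≥ 0  →  μ² - 5.8μ - 10.5125 ≥ 0
Quadratic formula (positive root): μ = [λ + √(λ² + 4×10.5125)]/2
Discriminant: 33.64 + 4×10.5125 = 75.6900, √75.6900 = 8.7000
μ ≥ (5.8 + 8.7000)/2 = 7.2500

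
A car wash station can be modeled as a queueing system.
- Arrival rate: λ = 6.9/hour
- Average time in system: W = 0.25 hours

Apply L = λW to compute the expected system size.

Little's Law: L = λW
L = 6.9 × 0.25 = 1.7250 cars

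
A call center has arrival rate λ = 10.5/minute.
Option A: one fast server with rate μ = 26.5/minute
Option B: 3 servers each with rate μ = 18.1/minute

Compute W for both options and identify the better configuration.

Option A: single server μ = 26.5 (M/M/1)
  ρ_A = 10.5/26.5 = 0.3962
  W_A = 1/(μ-λ) = 1/(26.5-10.5) = 1/16.00 = 0.06250

Option B: 3 servers μ = 18.1 (M/M/3)
  ρ_B = λ/(cμ) = 10.5/(3×18.1) = 0.1934
  Offered load a = λ/μ = cρ = 10.5/18.1 = 0.5801
  P₀ = [ Σₙ₌₀^2 aⁿ/n! + a^3/(3!(1-ρ)) ]⁻¹
  Σ = a^0/0! + a^1/1! + a^2/2! = 1.0000 + 0.5801 + 0.1683 = 1.7484
  a^3/(3!(1-ρ)) = 0.19522/(6 × 0.80663) = 0.04034
  P₀ = 1/(1.7484 + 0.04034) = 0.5591
  Lq = P₀·a^3·ρ / (3!(1-ρ)²) = 0.5591 × 0.1952 × 0.1934 / (6 × 0.6507) = 0.005406
  Wq_B = Lq/λ = 0.005406/10.5 = 0.0005149
  W_B = Wq_B + 1/μ = 0.0005149 + 0.05525 = 0.05576

Since W_B = 0.05576 < W_A = 0.06250, Option B (multiple servers) has the shorter time in system.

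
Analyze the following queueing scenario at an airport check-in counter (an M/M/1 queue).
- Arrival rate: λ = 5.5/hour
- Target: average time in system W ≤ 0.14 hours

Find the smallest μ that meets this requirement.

For M/M/1: W = 1/(μ-λ)
Need W ≤ 0.14, so 1/(μ-λ) ≤ 0.14
μ - λ ≥ 1/0.14 = 7.1429
μ ≥ 5.5 + 7.1429 = 12.6429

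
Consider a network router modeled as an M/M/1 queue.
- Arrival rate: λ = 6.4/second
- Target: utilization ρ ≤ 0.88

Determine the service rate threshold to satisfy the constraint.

ρ = λ/μ, so μ = λ/ρ
μ ≥ 6.4/0.88 = 7.2727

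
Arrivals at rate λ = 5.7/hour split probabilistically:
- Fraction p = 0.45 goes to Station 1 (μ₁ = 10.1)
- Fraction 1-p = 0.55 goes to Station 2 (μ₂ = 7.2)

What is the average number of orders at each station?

Effective rates: λ₁ = 5.7×0.45 = 2.565, λ₂ = 5.7×0.55 = 3.135
Station 1: ρ₁ = 2.565/10.1 = 0.25396, L₁ = ρ₁/(1-ρ₁) = 0.25396/(1-0.25396) = 0.3404
Station 2: ρ₂ = 3.135/7.2 = 0.4354, L₂ = ρ₂/(1-ρ₂) = 0.4354/(1-0.4354) = 0.7712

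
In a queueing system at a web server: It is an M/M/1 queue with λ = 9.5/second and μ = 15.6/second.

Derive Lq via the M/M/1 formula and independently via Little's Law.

Method 1 (direct): Lq = λ²/(μ(μ-λ)) = 90.25/(15.6 × 6.10) = 0.9484

Method 2 (Little's Law):
W = 1/(μ-λ) = 1/6.10 = 0.16393
Wq = W - 1/μ = 0.16393 - 0.064103 = 0.09983
Lq = λWq = 9.5 × 0.09983 = 0.9484 ✔ (matches Method 1)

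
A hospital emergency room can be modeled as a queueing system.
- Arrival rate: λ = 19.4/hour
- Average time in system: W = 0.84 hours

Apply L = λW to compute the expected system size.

Little's Law: L = λW
L = 19.4 × 0.84 = 16.2960 patients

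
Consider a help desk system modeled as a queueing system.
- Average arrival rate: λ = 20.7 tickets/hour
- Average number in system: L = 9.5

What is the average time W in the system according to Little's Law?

Little's Law: L = λW, so W = L/λ
W = 9.5/20.7 = 0.4589 hours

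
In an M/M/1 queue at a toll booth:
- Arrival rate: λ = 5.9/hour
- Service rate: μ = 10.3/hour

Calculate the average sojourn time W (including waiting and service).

First, compute utilization: ρ = λ/μ = 5.9/10.3 = 0.5728
For M/M/1: W = 1/(μ-λ)
W = 1/(10.3-5.9) = 1/4.40
W = 0.2273 hours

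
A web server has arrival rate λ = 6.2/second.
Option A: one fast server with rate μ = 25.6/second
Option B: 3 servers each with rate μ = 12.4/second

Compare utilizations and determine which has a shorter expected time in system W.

Option A: single server μ = 25.6 (M/M/1)
  ρ_A = 6.2/25.6 = 0.2422
  W_A = 1/(μ-λ) = 1/(25.6-6.2) = 1/19.40 = 0.05155

Option B: 3 servers μ = 12.4 (M/M/3)
  ρ_B = λ/(cμ) = 6.2/(3×12.4) = 0.1667
  Offered load a = λ/μ = cρ = 6.2/12.4 = 0.5000
  P₀ = [ Σₙ₌₀^2 aⁿ/n! + a^3/(3!(1-ρ)) ]⁻¹
  Σ = a^0/0! + a^1/1! + a^2/2! = 1.0000 + 0.5000 + 0.1250 = 1.6250
  a^3/(3!(1-ρ)) = 0.1250/(6 × 0.8333) = 0.02500
  P₀ = 1/(1.6250 + 0.02500) = 0.6061
  Lq = P₀·a^3·ρ / (3!(1-ρ)²) = 0.60606 × 0.12500 × 0.16667 / (6 × 0.69444) = 0.003030
  Wq_B = Lq/λ = 0.0030303/6.2 = 0.00048876
  W_B = Wq_B + 1/μ = 0.00048876 + 0.080645 = 0.08113

Since W_A = 0.05155 < W_B = 0.08113, Option A (single fast server) has the shorter time in system.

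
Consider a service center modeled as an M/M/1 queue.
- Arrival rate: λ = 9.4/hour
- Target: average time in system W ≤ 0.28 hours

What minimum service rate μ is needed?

For M/M/1: W = 1/(μ-λ)
Need W ≤ 0.28, so 1/(μ-λ) ≤ 0.28
μ - λ ≥ 1/0.28 = 3.5714
μ ≥ 9.4 + 3.5714 = 12.9714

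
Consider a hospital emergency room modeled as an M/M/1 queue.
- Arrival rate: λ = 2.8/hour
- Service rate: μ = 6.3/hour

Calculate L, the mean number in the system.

ρ = λ/μ = 2.8/6.3 = 0.4444
For M/M/1: L = λ/(μ-λ)
L = 2.8/(6.3-2.8) = 2.8/3.50
L = 0.8000 patients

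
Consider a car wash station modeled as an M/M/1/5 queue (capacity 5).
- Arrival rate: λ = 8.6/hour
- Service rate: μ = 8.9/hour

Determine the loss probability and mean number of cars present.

ρ = λ/μ = 8.6/8.9 = 0.9663
P₀ = (1-ρ)/(1-ρ^(K+1)) = (1-0.9663)/(1-0.9663^6) = 0.03370/0.1859 = 0.1813
P_K = P₀×ρ^K = 0.1813 × 0.9663^5 = 0.1813 × 0.8425 = 0.1527
Blocking probability P_5 = 0.1527 (15.27%)
L = ρ[1 - (K+1)ρ^K + Kρ^(K+1)] / [(1-ρ)(1-ρ^(K+1))]
L = 0.9663 × (1 - 6×0.8424806 + 5×0.8140890) / ((1 - 0.9663) × (1 - 0.8140890)) = 2.4001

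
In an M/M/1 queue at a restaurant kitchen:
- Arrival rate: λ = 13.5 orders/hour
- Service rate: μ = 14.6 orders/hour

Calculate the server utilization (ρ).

Server utilization: ρ = λ/μ
ρ = 13.5/14.6 = 0.9247
The server is busy 92.47% of the time.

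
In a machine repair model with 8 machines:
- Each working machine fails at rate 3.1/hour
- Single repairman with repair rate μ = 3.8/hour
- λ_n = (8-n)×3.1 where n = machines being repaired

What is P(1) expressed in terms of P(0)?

P(1)/P(0) = ∏_{i=0}^{1-1} λ_i/μ_{i+1}
= (8-0)×3.1/3.8
= 6.5263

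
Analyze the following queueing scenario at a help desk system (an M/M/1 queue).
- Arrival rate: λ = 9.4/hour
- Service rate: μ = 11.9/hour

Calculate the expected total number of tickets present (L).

ρ = λ/μ = 9.4/11.9 = 0.7899
For M/M/1: L = λ/(μ-λ)
L = 9.4/(11.9-9.4) = 9.4/2.50
L = 3.7600 tickets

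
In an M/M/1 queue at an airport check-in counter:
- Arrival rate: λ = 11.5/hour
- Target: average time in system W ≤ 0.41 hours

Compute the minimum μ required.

For M/M/1: W = 1/(μ-λ)
Need W ≤ 0.41, so 1/(μ-λ) ≤ 0.41
μ - λ ≥ 1/0.41 = 2.4390
μ ≥ 11.5 + 2.4390 = 13.9390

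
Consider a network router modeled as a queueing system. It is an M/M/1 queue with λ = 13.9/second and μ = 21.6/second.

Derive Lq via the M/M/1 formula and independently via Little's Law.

Method 1 (direct): Lq = λ²/(μ(μ-λ)) = 193.21/(21.6 × 7.70) = 1.1617

Method 2 (Little's Law):
W = 1/(μ-λ) = 1/7.70 = 0.12987
Wq = W - 1/μ = 0.12987 - 0.046296 = 0.083574
Lq = λWq = 13.9 × 0.083574 = 1.1617 ✔ (matches Method 1)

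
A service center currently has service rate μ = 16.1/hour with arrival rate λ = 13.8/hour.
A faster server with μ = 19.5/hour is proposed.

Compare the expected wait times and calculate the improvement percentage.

System 1: ρ₁ = 13.8/16.1 = 0.8571, W₁ = 1/(16.1-13.8) = 0.43478
System 2: ρ₂ = 13.8/19.5 = 0.7077, W₂ = 1/(19.5-13.8) = 0.17544
Improvement: (W₁-W₂)/W₁ = (0.43478-0.17544)/0.43478 = 59.65%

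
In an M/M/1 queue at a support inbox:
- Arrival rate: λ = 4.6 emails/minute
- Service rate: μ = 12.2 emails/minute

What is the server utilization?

Server utilization: ρ = λ/μ
ρ = 4.6/12.2 = 0.3770
The server is busy 37.70% of the time.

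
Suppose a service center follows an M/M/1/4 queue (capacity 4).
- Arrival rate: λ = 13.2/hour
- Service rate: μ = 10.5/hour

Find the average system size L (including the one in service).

ρ = λ/μ = 13.2/10.5 = 1.25714
P₀ = (1-ρ)/(1-ρ^(K+1)) = (1-1.25714)/(1-1.25714^5) = -0.25714/-2.1399 = 0.1202
P_K = P₀×ρ^K = 0.12016 × 1.25714^4 = 0.12016 × 2.4977 = 0.3001
L = ρ[1 - (K+1)ρ^K + Kρ^(K+1)] / [(1-ρ)(1-ρ^(K+1))]
L = 1.25714 × (1 - 5×2.49767 + 4×3.13992) / ((1 - 1.25714) × (1 - 3.13992)) = 2.4476 customers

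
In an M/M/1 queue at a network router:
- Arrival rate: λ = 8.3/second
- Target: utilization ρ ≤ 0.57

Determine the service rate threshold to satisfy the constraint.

ρ = λ/μ, so μ = λ/ρ
μ ≥ 8.3/0.57 = 14.5614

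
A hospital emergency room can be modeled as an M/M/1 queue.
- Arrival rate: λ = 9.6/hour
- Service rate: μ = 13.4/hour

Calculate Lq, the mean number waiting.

ρ = λ/μ = 9.6/13.4 = 0.7164
For M/M/1: Lq = λ²/(μ(μ-λ))
Lq = 92.16/(13.4 × 3.80)
Lq = 1.8099 patients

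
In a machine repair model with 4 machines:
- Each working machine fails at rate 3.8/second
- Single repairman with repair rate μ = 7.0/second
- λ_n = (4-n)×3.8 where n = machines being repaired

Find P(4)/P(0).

P(4)/P(0) = ∏_{i=0}^{4-1} λ_i/μ_{i+1}
= (4-0)×3.8/7.0 × (4-1)×3.8/7.0 × (4-2)×3.8/7.0 × (4-3)×3.8/7.0
= 2.0843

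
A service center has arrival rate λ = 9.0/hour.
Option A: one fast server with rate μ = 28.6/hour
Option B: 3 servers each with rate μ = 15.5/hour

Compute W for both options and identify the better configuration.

Option A: single server μ = 28.6 (M/M/1)
  ρ_A = 9.0/28.6 = 0.3147
  W_A = 1/(μ-λ) = 1/(28.6-9.0) = 1/19.60 = 0.05102

Option B: 3 servers μ = 15.5 (M/M/3)
  ρ_B = λ/(cμ) = 9.0/(3×15.5) = 0.1935
  Offered load a = λ/μ = cρ = 9.0/15.5 = 0.5806
  P₀ = [ Σₙ₌₀^2 aⁿ/n! + a^3/(3!(1-ρ)) ]⁻¹
  Σ = a^0/0! + a^1/1! + a^2/2! = 1.0000 + 0.5806 + 0.1686 = 1.7492
  a^3/(3!(1-ρ)) = 0.1958/(6 × 0.8065) = 0.04046
  P₀ = 1/(1.7492 + 0.04046) = 0.5588
  Lq = P₀·a^3·ρ / (3!(1-ρ)²) = 0.5588 × 0.1958 × 0.1935 / (6 × 0.6504) = 0.005425
  Wq_B = Lq/λ = 0.005425/9.0 = 0.0006028
  W_B = Wq_B + 1/μ = 0.0006028 + 0.06452 = 0.06512

Since W_A = 0.05102 < W_B = 0.06512, Option A (single fast server) has the shorter time in system.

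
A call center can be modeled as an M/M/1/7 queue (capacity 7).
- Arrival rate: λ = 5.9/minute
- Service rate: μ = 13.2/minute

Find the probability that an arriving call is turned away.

ρ = λ/μ = 5.9/13.2 = 0.44697
P₀ = (1-ρ)/(1-ρ^(K+1)) = (1-0.44697)/(1-0.44697^8) = 0.5530/0.9984 = 0.5539
P_K = P₀×ρ^K = 0.5539 × 0.44697^7 = 0.5539 × 0.003564 = 0.001974
Blocking probability = 0.20%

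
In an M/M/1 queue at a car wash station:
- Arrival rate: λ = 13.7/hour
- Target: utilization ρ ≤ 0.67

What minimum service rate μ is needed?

ρ = λ/μ, so μ = λ/ρ
μ ≥ 13.7/0.67 = 20.4478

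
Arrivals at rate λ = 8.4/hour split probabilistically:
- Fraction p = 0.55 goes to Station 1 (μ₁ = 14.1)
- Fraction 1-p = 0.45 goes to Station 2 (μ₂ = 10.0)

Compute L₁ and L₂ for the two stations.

Effective rates: λ₁ = 8.4×0.55 = 4.62, λ₂ = 8.4×0.45 = 3.78
Station 1: ρ₁ = 4.62/14.1 = 0.32766, L₁ = ρ₁/(1-ρ₁) = 0.32766/(1-0.32766) = 0.4873
Station 2: ρ₂ = 3.78/10.0 = 0.3780, L₂ = ρ₂/(1-ρ₂) = 0.3780/(1-0.3780) = 0.6077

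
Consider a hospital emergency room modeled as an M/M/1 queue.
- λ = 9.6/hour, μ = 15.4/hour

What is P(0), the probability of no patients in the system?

ρ = λ/μ = 9.6/15.4 = 0.6234
P(0) = 1 - ρ = 1 - 0.6234 = 0.3766
The server is idle 37.66% of the time.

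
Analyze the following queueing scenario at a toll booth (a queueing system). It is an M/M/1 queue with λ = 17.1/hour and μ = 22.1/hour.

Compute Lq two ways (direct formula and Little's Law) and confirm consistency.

Method 1 (direct): Lq = λ²/(μ(μ-λ)) = 292.41/(22.1 × 5.00) = 2.6462

Method 2 (Little's Law):
W = 1/(μ-λ) = 1/5.00 = 0.2000
Wq = W - 1/μ = 0.2000 - 0.04525 = 0.15475
Lq = λWq = 17.1 × 0.15475 = 2.6462 ✔ (matches Method 1)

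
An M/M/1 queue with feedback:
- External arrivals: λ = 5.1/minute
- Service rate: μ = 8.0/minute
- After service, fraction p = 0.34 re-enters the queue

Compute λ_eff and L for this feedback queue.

Effective arrival rate: λ_eff = λ/(1-p) = 5.1/(1-0.34) = 5.1/0.66 = 7.72727
ρ = λ_eff/μ = 7.72727/8.0 = 0.965909
L = ρ/(1-ρ) = 0.965909/(1-0.965909) = 28.3333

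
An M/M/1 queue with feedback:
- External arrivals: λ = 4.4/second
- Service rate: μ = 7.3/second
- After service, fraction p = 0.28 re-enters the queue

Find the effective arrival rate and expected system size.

Effective arrival rate: λ_eff = λ/(1-p) = 4.4/(1-0.28) = 4.4/0.72 = 6.1111
ρ = λ_eff/μ = 6.1111/7.3 = 0.83714
L = ρ/(1-ρ) = 0.83714/(1-0.83714) = 5.1402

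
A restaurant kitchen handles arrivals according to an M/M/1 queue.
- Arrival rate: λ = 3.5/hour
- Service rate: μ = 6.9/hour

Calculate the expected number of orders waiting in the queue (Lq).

ρ = λ/μ = 3.5/6.9 = 0.5072
For M/M/1: Lq = λ²/(μ(μ-λ))
Lq = 12.25/(6.9 × 3.40)
Lq = 0.5222 orders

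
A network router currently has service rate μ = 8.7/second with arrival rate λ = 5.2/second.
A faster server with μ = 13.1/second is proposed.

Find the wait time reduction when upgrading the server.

System 1: ρ₁ = 5.2/8.7 = 0.5977, W₁ = 1/(8.7-5.2) = 0.28571
System 2: ρ₂ = 5.2/13.1 = 0.3969, W₂ = 1/(13.1-5.2) = 0.12658
Improvement: (W₁-W₂)/W₁ = (0.28571-0.12658)/0.28571 = 55.70%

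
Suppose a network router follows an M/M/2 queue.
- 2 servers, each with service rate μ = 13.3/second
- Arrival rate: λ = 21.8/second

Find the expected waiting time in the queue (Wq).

Traffic intensity: ρ = λ/(cμ) = 21.8/(2×13.3) = 0.8195
Since ρ = 0.8195 < 1, system is stable.
Offered load a = λ/μ = cρ = 21.8/13.3 = 1.6391
P₀ = [ Σₙ₌₀^1 aⁿ/n! + a^2/(2!(1-ρ)) ]⁻¹
Σ = a^0/0! + a^1/1! = 1.0000 + 1.6391 = 2.6391
a^2/(2!(1-ρ)) = 2.6866/(2 × 0.18045) = 7.4442
P₀ = 1/(2.6391 + 7.4442) = 0.09917
Lq = P₀·a^2·ρ / (2!(1-ρ)²) = 0.0991736 × 2.68664 × 0.819549 / (2 × 0.0325626) = 3.3530
Wq = Lq/λ = 3.3530/21.8 = 0.1538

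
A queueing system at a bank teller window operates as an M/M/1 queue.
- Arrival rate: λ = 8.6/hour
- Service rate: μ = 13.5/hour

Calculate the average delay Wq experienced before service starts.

First, compute utilization: ρ = λ/μ = 8.6/13.5 = 0.6370
For M/M/1: Wq = λ/(μ(μ-λ))
Wq = 8.6/(13.5 × (13.5-8.6))
Wq = 8.6/(13.5 × 4.90)
Wq = 0.1300 hours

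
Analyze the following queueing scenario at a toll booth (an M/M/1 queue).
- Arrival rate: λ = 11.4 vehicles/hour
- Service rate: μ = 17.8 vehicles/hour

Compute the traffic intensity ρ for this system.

Server utilization: ρ = λ/μ
ρ = 11.4/17.8 = 0.6404
The server is busy 64.04% of the time.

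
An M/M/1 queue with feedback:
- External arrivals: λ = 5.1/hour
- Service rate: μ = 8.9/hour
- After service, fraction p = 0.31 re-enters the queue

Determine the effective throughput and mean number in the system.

Effective arrival rate: λ_eff = λ/(1-p) = 5.1/(1-0.31) = 5.1/0.69 = 7.391304
ρ = λ_eff/μ = 7.391304/8.9 = 0.830484
L = ρ/(1-ρ) = 0.830484/(1-0.830484) = 4.8991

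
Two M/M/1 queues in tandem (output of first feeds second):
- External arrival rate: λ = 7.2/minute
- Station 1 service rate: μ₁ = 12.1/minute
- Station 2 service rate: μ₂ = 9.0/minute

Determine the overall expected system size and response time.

By Jackson's theorem, each station behaves as independent M/M/1.
Station 1: ρ₁ = 7.2/12.1 = 0.5950, L₁ = ρ₁/(1-ρ₁) = λ/(μ₁-λ) = 7.2/4.90 = 1.4694
Station 2: ρ₂ = 7.2/9.0 = 0.8000, L₂ = ρ₂/(1-ρ₂) = λ/(μ₂-λ) = 7.2/1.80 = 4.0000
Total: L = L₁ + L₂ = 1.4694 + 4.0000 = 5.4694
W = L/λ = 5.4694/7.2 = 0.7596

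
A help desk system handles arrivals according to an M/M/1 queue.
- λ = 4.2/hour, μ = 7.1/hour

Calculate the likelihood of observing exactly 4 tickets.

ρ = λ/μ = 4.2/7.1 = 0.59155
P(n) = (1-ρ)ρⁿ
P(4) = (1-0.59155) × 0.59155^4
P(4) = 0.408450 × 0.122452
P(4) = 0.05002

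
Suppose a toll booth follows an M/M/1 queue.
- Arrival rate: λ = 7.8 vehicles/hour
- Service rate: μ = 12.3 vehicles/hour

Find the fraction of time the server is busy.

Server utilization: ρ = λ/μ
ρ = 7.8/12.3 = 0.6341
The server is busy 63.41% of the time.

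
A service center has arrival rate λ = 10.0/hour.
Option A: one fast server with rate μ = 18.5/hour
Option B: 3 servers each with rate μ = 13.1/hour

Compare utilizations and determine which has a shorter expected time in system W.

Option A: single server μ = 18.5 (M/M/1)
  ρ_A = 10.0/18.5 = 0.5405
  W_A = 1/(μ-λ) = 1/(18.5-10.0) = 1/8.50 = 0.1176

Option B: 3 servers μ = 13.1 (M/M/3)
  ρ_B = λ/(cμ) = 10.0/(3×13.1) = 0.2545
  Offered load a = λ/μ = cρ = 10.0/13.1 = 0.7634
  P₀ = [ Σₙ₌₀^2 aⁿ/n! + a^3/(3!(1-ρ)) ]⁻¹
  Σ = a^0/0! + a^1/1! + a^2/2! = 1.0000 + 0.76336 + 0.29136 = 2.0547
  a^3/(3!(1-ρ)) = 0.4448/(6 × 0.7455) = 0.09944
  P₀ = 1/(2.0547 + 0.09944) = 0.4642
  Lq = P₀·a^3·ρ / (3!(1-ρ)²) = 0.46422 × 0.44482 × 0.25445 / (6 × 0.55584) = 0.01575
  Wq_B = Lq/λ = 0.015755/10.0 = 0.0015755
  W_B = Wq_B + 1/μ = 0.0015755 + 0.076336 = 0.07791

Since W_B = 0.07791 < W_A = 0.1176, Option B (multiple servers) has the shorter time in system.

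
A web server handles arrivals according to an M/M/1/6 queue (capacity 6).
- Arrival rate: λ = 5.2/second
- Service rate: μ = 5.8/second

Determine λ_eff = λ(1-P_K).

ρ = λ/μ = 5.2/5.8 = 0.89655
P₀ = (1-ρ)/(1-ρ^(K+1)) = (1-0.89655)/(1-0.89655^7) = 0.10345/0.53439 = 0.1936
P_K = P₀×ρ^K = 0.1936 × 0.89655^6 = 0.1936 × 0.5193 = 0.1005
λ_eff = λ(1-P_K) = 5.2 × (1 - 0.10054) = 5.2 × 0.89946 = 4.6772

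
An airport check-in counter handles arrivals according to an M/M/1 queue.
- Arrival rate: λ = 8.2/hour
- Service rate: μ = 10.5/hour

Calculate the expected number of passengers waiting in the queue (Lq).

ρ = λ/μ = 8.2/10.5 = 0.7810
For M/M/1: Lq = λ²/(μ(μ-λ))
Lq = 67.24/(10.5 × 2.30)
Lq = 2.7843 passengers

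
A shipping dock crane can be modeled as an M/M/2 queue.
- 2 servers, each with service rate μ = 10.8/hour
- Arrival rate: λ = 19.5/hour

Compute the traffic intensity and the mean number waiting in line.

Traffic intensity: ρ = λ/(cμ) = 19.5/(2×10.8) = 0.9028
Since ρ = 0.9028 < 1, system is stable.
Offered load a = λ/μ = cρ = 19.5/10.8 = 1.8056
P₀ = [ Σₙ₌₀^1 aⁿ/n! + a^2/(2!(1-ρ)) ]⁻¹
Σ = a^0/0! + a^1/1! = 1.0000 + 1.8056 = 2.8056
a^2/(2!(1-ρ)) = 3.26003/(2 × 0.0972222) = 16.7659
P₀ = 1/(2.8056 + 16.7659) = 0.05109
Lq = P₀·a^2·ρ / (2!(1-ρ)²) = 0.0510949 × 3.26003 × 0.902778 / (2 × 0.00945216) = 7.9546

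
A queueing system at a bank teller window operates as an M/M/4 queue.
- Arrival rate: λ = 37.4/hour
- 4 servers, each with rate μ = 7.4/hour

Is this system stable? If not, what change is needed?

Stability requires ρ = λ/(cμ) < 1
ρ = 37.4/(4 × 7.4) = 37.4/29.60 = 1.2635
Since 1.2635 ≥ 1, the system is UNSTABLE.
Need c > λ/μ = 37.4/7.4 = 5.05.
Minimum servers needed: c = 6.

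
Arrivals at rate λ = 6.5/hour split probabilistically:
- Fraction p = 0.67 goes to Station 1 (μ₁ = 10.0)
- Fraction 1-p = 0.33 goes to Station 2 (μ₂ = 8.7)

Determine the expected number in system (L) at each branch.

Effective rates: λ₁ = 6.5×0.67 = 4.355, λ₂ = 6.5×0.33 = 2.145
Station 1: ρ₁ = 4.355/10.0 = 0.4355, L₁ = ρ₁/(1-ρ₁) = 0.4355/(1-0.4355) = 0.7715
Station 2: ρ₂ = 2.145/8.7 = 0.24655, L₂ = ρ₂/(1-ρ₂) = 0.24655/(1-0.24655) = 0.3272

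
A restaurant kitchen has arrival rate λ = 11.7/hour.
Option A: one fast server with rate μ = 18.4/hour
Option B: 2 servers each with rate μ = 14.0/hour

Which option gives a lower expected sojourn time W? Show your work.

Option A: single server μ = 18.4 (M/M/1)
  ρ_A = 11.7/18.4 = 0.6359
  W_A = 1/(μ-λ) = 1/(18.4-11.7) = 1/6.70 = 0.1493

Option B: 2 servers μ = 14.0 (M/M/2)
  ρ_B = λ/(cμ) = 11.7/(2×14.0) = 0.4179
  Offered load a = λ/μ = cρ = 11.7/14.0 = 0.8357
  P₀ = [ Σₙ₌₀^1 aⁿ/n! + a^2/(2!(1-ρ)) ]⁻¹
  Σ = a^0/0! + a^1/1! = 1.0000 + 0.8357 = 1.8357
  a^2/(2!(1-ρ)) = 0.6984/(2 × 0.5821) = 0.5999
  P₀ = 1/(1.8357 + 0.5999) = 0.4106
  Lq = P₀·a^2·ρ / (2!(1-ρ)²) = 0.4106 × 0.6984 × 0.4179 / (2 × 0.3389) = 0.1768
  Wq_B = Lq/λ = 0.1768/11.7 = 0.01511
  W_B = Wq_B + 1/μ = 0.01511 + 0.07143 = 0.08654

Since W_B = 0.08654 < W_A = 0.1493, Option B (multiple servers) has the shorter time in system.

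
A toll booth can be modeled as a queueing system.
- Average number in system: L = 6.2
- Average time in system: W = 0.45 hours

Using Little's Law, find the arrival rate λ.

Little's Law: L = λW, so λ = L/W
λ = 6.2/0.45 = 13.7778 vehicles/hour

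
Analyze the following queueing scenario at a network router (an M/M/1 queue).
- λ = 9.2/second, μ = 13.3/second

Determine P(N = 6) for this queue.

ρ = λ/μ = 9.2/13.3 = 0.6917
P(n) = (1-ρ)ρⁿ
P(6) = (1-0.6917) × 0.6917^6
P(6) = 0.30830 × 0.10952
P(6) = 0.03377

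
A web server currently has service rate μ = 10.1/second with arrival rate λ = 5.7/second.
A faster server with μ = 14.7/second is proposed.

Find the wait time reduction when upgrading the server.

System 1: ρ₁ = 5.7/10.1 = 0.5644, W₁ = 1/(10.1-5.7) = 0.22727
System 2: ρ₂ = 5.7/14.7 = 0.3878, W₂ = 1/(14.7-5.7) = 0.11111
Improvement: (W₁-W₂)/W₁ = (0.22727-0.11111)/0.22727 = 51.11%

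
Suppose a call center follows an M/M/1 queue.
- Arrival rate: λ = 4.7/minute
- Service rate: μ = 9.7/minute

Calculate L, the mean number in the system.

ρ = λ/μ = 4.7/9.7 = 0.4845
For M/M/1: L = λ/(μ-λ)
L = 4.7/(9.7-4.7) = 4.7/5.00
L = 0.9400 calls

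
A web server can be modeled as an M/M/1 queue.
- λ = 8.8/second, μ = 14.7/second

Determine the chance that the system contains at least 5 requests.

ρ = λ/μ = 8.8/14.7 = 0.59864
P(N ≥ n) = ρⁿ
P(N ≥ 5) = 0.59864^5
P(N ≥ 5) = 0.07688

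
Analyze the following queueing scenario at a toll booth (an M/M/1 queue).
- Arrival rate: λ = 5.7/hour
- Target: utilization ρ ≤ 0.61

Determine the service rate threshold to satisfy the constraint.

ρ = λ/μ, so μ = λ/ρ
μ ≥ 5.7/0.61 = 9.3443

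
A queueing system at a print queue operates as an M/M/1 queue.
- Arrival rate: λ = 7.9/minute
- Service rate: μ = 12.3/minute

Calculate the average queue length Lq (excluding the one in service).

ρ = λ/μ = 7.9/12.3 = 0.6423
For M/M/1: Lq = λ²/(μ(μ-λ))
Lq = 62.41/(12.3 × 4.40)
Lq = 1.1532 jobs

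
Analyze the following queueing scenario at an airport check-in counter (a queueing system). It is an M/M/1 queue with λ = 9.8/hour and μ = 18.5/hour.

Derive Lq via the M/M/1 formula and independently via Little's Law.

Method 1 (direct): Lq = λ²/(μ(μ-λ)) = 96.04/(18.5 × 8.70) = 0.5967

Method 2 (Little's Law):
W = 1/(μ-λ) = 1/8.70 = 0.11494
Wq = W - 1/μ = 0.11494 - 0.054054 = 0.06089
Lq = λWq = 9.8 × 0.06089 = 0.5967 ✔ (matches Method 1)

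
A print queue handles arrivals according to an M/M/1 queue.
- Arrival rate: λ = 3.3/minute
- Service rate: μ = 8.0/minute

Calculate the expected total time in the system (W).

First, compute utilization: ρ = λ/μ = 3.3/8.0 = 0.4125
For M/M/1: W = 1/(μ-λ)
W = 1/(8.0-3.3) = 1/4.70
W = 0.2128 minutes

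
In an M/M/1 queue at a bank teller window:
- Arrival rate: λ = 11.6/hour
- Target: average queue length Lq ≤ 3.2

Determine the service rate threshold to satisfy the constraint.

For M/M/1: Lq = λ²/(μ(μ-λ))
Need Lq ≤ 3.2, i.e. μ(μ-λ) ≥ λ²/3.2
μ² - 11.6μ - 134.56/3.2 ≥ 0  →  μ² - 11.6μ - 42.0500 ≥ 0
Quadratic formula (positive root): μ = [λ + √(λ² + 4×42.0500)]/2
Discriminant: 134.56 + 4×42.0500 = 302.7600, √302.7600 = 17.4000
μ ≥ (11.6 + 17.4000)/2 = 14.5000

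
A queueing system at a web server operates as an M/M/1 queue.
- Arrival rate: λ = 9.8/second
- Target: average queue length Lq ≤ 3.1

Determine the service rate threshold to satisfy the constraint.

For M/M/1: Lq = λ²/(μ(μ-λ))
Need Lq ≤ 3.1, i.e. μ(μ-λ) ≥ λ²/3.1
μ² - 9.8μ - 96.04/3.1 ≥ 0  →  μ² - 9.8μ - 30.98065 ≥ 0
Quadratic formula (positive root): μ = [λ + √(λ² + 4×30.98065)]/2
Discriminant: 96.04 + 4×30.98065 = 219.9626, √219.9626 = 14.83114
μ ≥ (9.8 + 14.83114)/2 = 12.3156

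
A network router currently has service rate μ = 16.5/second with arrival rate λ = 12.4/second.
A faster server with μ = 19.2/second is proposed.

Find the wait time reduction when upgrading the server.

System 1: ρ₁ = 12.4/16.5 = 0.7515, W₁ = 1/(16.5-12.4) = 0.243902
System 2: ρ₂ = 12.4/19.2 = 0.6458, W₂ = 1/(19.2-12.4) = 0.147059
Improvement: (W₁-W₂)/W₁ = (0.243902-0.147059)/0.243902 = 39.71%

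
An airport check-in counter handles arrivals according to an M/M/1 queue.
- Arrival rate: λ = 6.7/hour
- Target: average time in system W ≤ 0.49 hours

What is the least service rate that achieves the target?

For M/M/1: W = 1/(μ-λ)
Need W ≤ 0.49, so 1/(μ-λ) ≤ 0.49
μ - λ ≥ 1/0.49 = 2.0408
μ ≥ 6.7 + 2.0408 = 8.7408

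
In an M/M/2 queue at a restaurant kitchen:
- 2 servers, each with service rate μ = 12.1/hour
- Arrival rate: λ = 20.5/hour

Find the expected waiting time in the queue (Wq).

Traffic intensity: ρ = λ/(cμ) = 20.5/(2×12.1) = 0.8471
Since ρ = 0.8471 < 1, system is stable.
Offered load a = λ/μ = cρ = 20.5/12.1 = 1.6942
P₀ = [ Σₙ₌₀^1 aⁿ/n! + a^2/(2!(1-ρ)) ]⁻¹
Σ = a^0/0! + a^1/1! = 1.0000 + 1.6942 = 2.6942
a^2/(2!(1-ρ)) = 2.870364/(2 × 0.1528926) = 9.3869
P₀ = 1/(2.6942 + 9.3869) = 0.08277
Lq = P₀·a^2·ρ / (2!(1-ρ)²) = 0.0827740 × 2.87036 × 0.847107 / (2 × 0.0233761) = 4.3049
Wq = Lq/λ = 4.3049/20.5 = 0.2100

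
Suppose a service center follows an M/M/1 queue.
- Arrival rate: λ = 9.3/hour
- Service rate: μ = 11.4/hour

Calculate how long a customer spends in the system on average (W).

First, compute utilization: ρ = λ/μ = 9.3/11.4 = 0.8158
For M/M/1: W = 1/(μ-λ)
W = 1/(11.4-9.3) = 1/2.10
W = 0.4762 hours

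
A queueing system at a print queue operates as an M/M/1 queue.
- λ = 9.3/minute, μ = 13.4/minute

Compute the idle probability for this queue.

ρ = λ/μ = 9.3/13.4 = 0.6940
P(0) = 1 - ρ = 1 - 0.6940 = 0.3060
The server is idle 30.60% of the time.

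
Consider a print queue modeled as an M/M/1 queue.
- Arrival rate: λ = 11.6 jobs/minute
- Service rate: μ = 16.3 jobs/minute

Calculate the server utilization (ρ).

Server utilization: ρ = λ/μ
ρ = 11.6/16.3 = 0.7117
The server is busy 71.17% of the time.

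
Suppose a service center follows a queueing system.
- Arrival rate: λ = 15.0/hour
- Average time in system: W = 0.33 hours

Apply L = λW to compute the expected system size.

Little's Law: L = λW
L = 15.0 × 0.33 = 4.9500 customers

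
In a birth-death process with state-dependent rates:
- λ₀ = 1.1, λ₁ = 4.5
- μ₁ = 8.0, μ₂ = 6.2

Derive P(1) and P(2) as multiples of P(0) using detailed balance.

Balance equations:
State 0: λ₀P₀ = μ₁P₁ → P₁ = (λ₀/μ₁)P₀ = (1.1/8.0)P₀ = 0.1375P₀
State 1: P₂ = (λ₀λ₁)/(μ₁μ₂)P₀ = (1.1×4.5)/(8.0×6.2)P₀ = 0.09980P₀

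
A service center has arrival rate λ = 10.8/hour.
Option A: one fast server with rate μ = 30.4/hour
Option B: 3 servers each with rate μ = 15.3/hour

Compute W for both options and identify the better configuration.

Option A: single server μ = 30.4 (M/M/1)
  ρ_A = 10.8/30.4 = 0.3553
  W_A = 1/(μ-λ) = 1/(30.4-10.8) = 1/19.60 = 0.05102

Option B: 3 servers μ = 15.3 (M/M/3)
  ρ_B = λ/(cμ) = 10.8/(3×15.3) = 0.2353
  Offered load a = λ/μ = cρ = 10.8/15.3 = 0.7059
  P₀ = [ Σₙ₌₀^2 aⁿ/n! + a^3/(3!(1-ρ)) ]⁻¹
  Σ = a^0/0! + a^1/1! + a^2/2! = 1.0000 + 0.7059 + 0.2491 = 1.9550
  a^3/(3!(1-ρ)) = 0.35172/(6 × 0.76471) = 0.07666
  P₀ = 1/(1.9550 + 0.07666) = 0.4922
  Lq = P₀·a^3·ρ / (3!(1-ρ)²) = 0.4922 × 0.3517 × 0.2353 / (6 × 0.5848) = 0.01161
  Wq_B = Lq/λ = 0.01161/10.8 = 0.0010750
  W_B = Wq_B + 1/μ = 0.0010750 + 0.065359 = 0.06643

Since W_A = 0.05102 < W_B = 0.06643, Option A (single fast server) has the shorter time in system.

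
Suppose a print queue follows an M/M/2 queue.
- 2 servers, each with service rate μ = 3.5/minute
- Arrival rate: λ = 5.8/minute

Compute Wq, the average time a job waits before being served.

Traffic intensity: ρ = λ/(cμ) = 5.8/(2×3.5) = 0.8286
Since ρ = 0.8286 < 1, system is stable.
Offered load a = λ/μ = cρ = 5.8/3.5 = 1.6571
P₀ = [ Σₙ₌₀^1 aⁿ/n! + a^2/(2!(1-ρ)) ]⁻¹
Σ = a^0/0! + a^1/1! = 1.0000 + 1.6571 = 2.6571
a^2/(2!(1-ρ)) = 2.74612/(2 × 0.171429) = 8.0095
P₀ = 1/(2.6571 + 8.0095) = 0.09375
Lq = P₀·a^2·ρ / (2!(1-ρ)²) = 0.0937500 × 2.74612 × 0.828571 / (2 × 0.0293878) = 3.6293
Wq = Lq/λ = 3.6293/5.8 = 0.6257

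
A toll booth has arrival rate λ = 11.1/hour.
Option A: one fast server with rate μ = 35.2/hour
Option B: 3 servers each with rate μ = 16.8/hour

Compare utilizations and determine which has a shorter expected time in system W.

Option A: single server μ = 35.2 (M/M/1)
  ρ_A = 11.1/35.2 = 0.3153
  W_A = 1/(μ-λ) = 1/(35.2-11.1) = 1/24.10 = 0.04149

Option B: 3 servers μ = 16.8 (M/M/3)
  ρ_B = λ/(cμ) = 11.1/(3×16.8) = 0.2202
  Offered load a = λ/μ = cρ = 11.1/16.8 = 0.6607
  P₀ = [ Σₙ₌₀^2 aⁿ/n! + a^3/(3!(1-ρ)) ]⁻¹
  Σ = a^0/0! + a^1/1! + a^2/2! = 1.0000 + 0.6607 + 0.2183 = 1.8790
  a^3/(3!(1-ρ)) = 0.28843/(6 × 0.77976) = 0.06165
  P₀ = 1/(1.8790 + 0.06165) = 0.5153
  Lq = P₀·a^3·ρ / (3!(1-ρ)²) = 0.51530 × 0.28843 × 0.22024 / (6 × 0.60803) = 0.008973
  Wq_B = Lq/λ = 0.0089725/11.1 = 0.0008083
  W_B = Wq_B + 1/μ = 0.0008083 + 0.05952 = 0.06033

Since W_A = 0.04149 < W_B = 0.06033, Option A (single fast server) has the shorter time in system.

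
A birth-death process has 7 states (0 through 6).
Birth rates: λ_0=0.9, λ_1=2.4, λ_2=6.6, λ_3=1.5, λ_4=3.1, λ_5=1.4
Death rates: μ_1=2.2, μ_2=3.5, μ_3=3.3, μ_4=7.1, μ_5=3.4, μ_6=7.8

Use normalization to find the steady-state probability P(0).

Ratios P(n)/P(0) = (λ₀···λₙ₋₁)/(μ₁···μₙ):
P(1)/P(0) = (0.9)/(2.2) = 0.4091
P(2)/P(0) = (0.9×2.4)/(2.2×3.5) = 0.2805
P(3)/P(0) = (0.9×2.4×6.6)/(2.2×3.5×3.3) = 0.5610
P(4)/P(0) = (0.9×2.4×6.6×1.5)/(2.2×3.5×3.3×7.1) = 0.1185
P(5)/P(0) = (0.9×2.4×6.6×1.5×3.1)/(2.2×3.5×3.3×7.1×3.4) = 0.1081
P(6)/P(0) = (0.9×2.4×6.6×1.5×3.1×1.4)/(2.2×3.5×3.3×7.1×3.4×7.8) = 0.01940

Normalization: ∑ P(n) = 1
P(0) × (1.0000 + 0.4091 + 0.2805 + 0.5610 + 0.1185 + 0.1081 + 0.01940) = 1
P(0) × 2.4966 = 1
P(0) = 1/2.4966 = 0.4005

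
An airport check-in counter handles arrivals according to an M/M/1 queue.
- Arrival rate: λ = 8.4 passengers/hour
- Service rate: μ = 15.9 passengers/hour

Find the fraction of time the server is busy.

Server utilization: ρ = λ/μ
ρ = 8.4/15.9 = 0.5283
The server is busy 52.83% of the time.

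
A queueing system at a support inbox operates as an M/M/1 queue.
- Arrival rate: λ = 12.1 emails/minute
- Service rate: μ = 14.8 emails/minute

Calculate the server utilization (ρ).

Server utilization: ρ = λ/μ
ρ = 12.1/14.8 = 0.8176
The server is busy 81.76% of the time.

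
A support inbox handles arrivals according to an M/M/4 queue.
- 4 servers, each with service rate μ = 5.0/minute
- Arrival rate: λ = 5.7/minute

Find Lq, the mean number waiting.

Traffic intensity: ρ = λ/(cμ) = 5.7/(4×5.0) = 0.2850
Since ρ = 0.2850 < 1, system is stable.
Offered load a = λ/μ = cρ = 5.7/5.0 = 1.1400
P₀ = [ Σₙ₌₀^3 aⁿ/n! + a^4/(4!(1-ρ)) ]⁻¹
Σ = a^0/0! + a^1/1! + a^2/2! + a^3/3! = 1.0000 + 1.1400 + 0.6498 + 0.2469 = 3.0367
a^4/(4!(1-ρ)) = 1.68896/(24 × 0.715000) = 0.09842
P₀ = 1/(3.0367 + 0.09842) = 0.3190
Lq = P₀·a^4·ρ / (4!(1-ρ)²) = 0.31896 × 1.6890 × 0.28500 / (24 × 0.51122) = 0.01251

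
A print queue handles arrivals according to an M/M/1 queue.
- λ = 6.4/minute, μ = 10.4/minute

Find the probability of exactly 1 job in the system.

ρ = λ/μ = 6.4/10.4 = 0.6154
P(n) = (1-ρ)ρⁿ
P(1) = (1-0.6154) × 0.6154^1
P(1) = 0.3846 × 0.6154
P(1) = 0.2367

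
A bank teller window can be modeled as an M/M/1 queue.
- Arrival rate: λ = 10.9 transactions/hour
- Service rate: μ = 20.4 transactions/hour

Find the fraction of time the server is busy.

Server utilization: ρ = λ/μ
ρ = 10.9/20.4 = 0.5343
The server is busy 53.43% of the time.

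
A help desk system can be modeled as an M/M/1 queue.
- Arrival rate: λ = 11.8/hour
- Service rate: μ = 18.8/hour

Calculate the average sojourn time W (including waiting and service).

First, compute utilization: ρ = λ/μ = 11.8/18.8 = 0.6277
For M/M/1: W = 1/(μ-λ)
W = 1/(18.8-11.8) = 1/7.00
W = 0.1429 hours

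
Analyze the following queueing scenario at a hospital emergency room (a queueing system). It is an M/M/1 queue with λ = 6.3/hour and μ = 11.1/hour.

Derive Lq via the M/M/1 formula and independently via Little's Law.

Method 1 (direct): Lq = λ²/(μ(μ-λ)) = 39.69/(11.1 × 4.80) = 0.7449

Method 2 (Little's Law):
W = 1/(μ-λ) = 1/4.80 = 0.20833
Wq = W - 1/μ = 0.20833 - 0.090090 = 0.11824
Lq = λWq = 6.3 × 0.11824 = 0.7449 ✔ (matches Method 1)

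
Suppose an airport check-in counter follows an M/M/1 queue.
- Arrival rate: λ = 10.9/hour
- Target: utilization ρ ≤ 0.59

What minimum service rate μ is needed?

ρ = λ/μ, so μ = λ/ρ
μ ≥ 10.9/0.59 = 18.4746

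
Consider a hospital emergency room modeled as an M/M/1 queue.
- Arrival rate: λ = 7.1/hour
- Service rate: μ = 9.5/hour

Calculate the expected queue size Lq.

ρ = λ/μ = 7.1/9.5 = 0.7474
For M/M/1: Lq = λ²/(μ(μ-λ))
Lq = 50.41/(9.5 × 2.40)
Lq = 2.2110 patients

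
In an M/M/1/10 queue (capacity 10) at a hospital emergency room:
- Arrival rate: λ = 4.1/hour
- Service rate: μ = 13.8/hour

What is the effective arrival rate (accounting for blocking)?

ρ = λ/μ = 4.1/13.8 = 0.2971014
P₀ = (1-ρ)/(1-ρ^(K+1)) = (1-0.2971014)/(1-0.2971014^11) = 0.7029/1.0000 = 0.7029
P_K = P₀×ρ^K = 0.7029 × 0.2971014^10 = 0.7029 × 0.000005359 = 0.000003767
λ_eff = λ(1-P_K) = 4.1 × (1 - 0.000003767) = 4.1 × 1.0000 = 4.1000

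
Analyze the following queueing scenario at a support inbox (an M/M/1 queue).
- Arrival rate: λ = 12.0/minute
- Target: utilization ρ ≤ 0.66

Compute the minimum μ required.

ρ = λ/μ, so μ = λ/ρ
μ ≥ 12.0/0.66 = 18.1818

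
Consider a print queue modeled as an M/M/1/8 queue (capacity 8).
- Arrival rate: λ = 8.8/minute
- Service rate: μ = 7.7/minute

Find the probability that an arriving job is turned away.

ρ = λ/μ = 8.8/7.7 = 1.142857
P₀ = (1-ρ)/(1-ρ^(K+1)) = (1-1.142857)/(1-1.142857^9) = -0.14286/-2.3260 = 0.06142
P_K = P₀×ρ^K = 0.061416 × 1.142857^8 = 0.061416 × 2.9103 = 0.1787
Blocking probability = 17.87%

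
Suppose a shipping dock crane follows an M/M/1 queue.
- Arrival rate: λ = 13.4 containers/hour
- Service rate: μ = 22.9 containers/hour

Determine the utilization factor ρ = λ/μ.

Server utilization: ρ = λ/μ
ρ = 13.4/22.9 = 0.5852
The server is busy 58.52% of the time.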